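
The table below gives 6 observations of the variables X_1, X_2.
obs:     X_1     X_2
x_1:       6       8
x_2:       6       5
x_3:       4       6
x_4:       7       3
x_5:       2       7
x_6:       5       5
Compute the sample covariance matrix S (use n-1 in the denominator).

Step 1 — column means:
  mean(X_1) = (6 + 6 + 4 + 7 + 2 + 5) / 6 = 30/6 = 5
  mean(X_2) = (8 + 5 + 6 + 3 + 7 + 5) / 6 = 34/6 = 5.6667

Step 2 — sample covariance S[i,j] = (1/(n-1)) · Σ_k (x_{k,i} - mean_i) · (x_{k,j} - mean_j), with n-1 = 5.
  S[X_1,X_1] = ((1)·(1) + (1)·(1) + (-1)·(-1) + (2)·(2) + (-3)·(-3) + (0)·(0)) / 5 = 16/5 = 3.2
  S[X_1,X_2] = ((1)·(2.3333) + (1)·(-0.6667) + (-1)·(0.3333) + (2)·(-2.6667) + (-3)·(1.3333) + (0)·(-0.6667)) / 5 = -8/5 = -1.6
  S[X_2,X_2] = ((2.3333)·(2.3333) + (-0.6667)·(-0.6667) + (0.3333)·(0.3333) + (-2.6667)·(-2.6667) + (1.3333)·(1.3333) + (-0.6667)·(-0.6667)) / 5 = 15.3333/5 = 3.0667

S is symmetric (S[j,i] = S[i,j]). Assembling:

S = [[3.2, -1.6],
 [-1.6, 3.0667]]


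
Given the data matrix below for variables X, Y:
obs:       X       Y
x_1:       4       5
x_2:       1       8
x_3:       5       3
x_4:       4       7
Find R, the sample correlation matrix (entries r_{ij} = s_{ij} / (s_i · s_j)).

Step 1 — column means:
  mean(X) = (4 + 1 + 5 + 4) / 4 = 14/4 = 3.5
  mean(Y) = (5 + 8 + 3 + 7) / 4 = 23/4 = 5.75

Step 2 — sample variances and covariances s[i,j] = (1/(n-1)) · Σ_k (x_{k,i} - mean_i) · (x_{k,j} - mean_j), with n-1 = 3:
  s[X,X] = ((0.5)·(0.5) + (-2.5)·(-2.5) + (1.5)·(1.5) + (0.5)·(0.5)) / 3 = 9/3 = 3
  s[X,Y] = ((0.5)·(-0.75) + (-2.5)·(2.25) + (1.5)·(-2.75) + (0.5)·(1.25)) / 3 = -9.5/3 = -3.1667
  s[Y,Y] = ((-0.75)·(-0.75) + (2.25)·(2.25) + (-2.75)·(-2.75) + (1.25)·(1.25)) / 3 = 14.75/3 = 4.9167
  Sample standard deviations s_i = √(s[i,i]):
  s(X) = √(3) = 1.7321
  s(Y) = √(4.9167) = 2.2174

Step 3 — r_{ij} = s_{ij} / (s_i · s_j):
  r[X,X] = 1 (diagonal).
  r[X,Y] = -3.1667 / (1.7321 · 2.2174) = -3.1667 / 3.8406 = -0.8245
  r[Y,Y] = 1 (diagonal).

R is symmetric with unit diagonal. Assembling:

R = [[1, -0.8245],
 [-0.8245, 1]]


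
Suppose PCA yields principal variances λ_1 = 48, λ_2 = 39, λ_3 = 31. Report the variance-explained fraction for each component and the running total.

Step 1 — total variance = trace(Sigma) = Σ λ_i = 48 + 39 + 31 = 118.

Step 2 — fraction explained by component i = λ_i / Σ λ:
  PC1: 48/118 = 0.4068
  PC2: 39/118 = 0.3305
  PC3: 31/118 = 0.2627

Step 3 — cumulative fraction after k components = (λ_1 + ... + λ_k) / Σ λ:
  k = 1: 48/118 = 0.4068
  k = 2: (48 + 39)/118 = 87/118 = 0.7373
  k = 3: (48 + 39 + 31)/118 = 118/118 = 1

Summary (fraction, with percent):

explained: PC1 0.4068 (40.68%), PC2 0.3305 (33.05%), PC3 0.2627 (26.27%);  cumulative: 0.4068, 0.7373, 1


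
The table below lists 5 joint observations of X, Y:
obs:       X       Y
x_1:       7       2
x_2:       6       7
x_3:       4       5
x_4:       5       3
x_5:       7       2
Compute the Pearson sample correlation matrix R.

Step 1 — column means:
  mean(X) = (7 + 6 + 4 + 5 + 7) / 5 = 29/5 = 5.8
  mean(Y) = (2 + 7 + 5 + 3 + 2) / 5 = 19/5 = 3.8

Step 2 — sample variances and covariances s[i,j] = (1/(n-1)) · Σ_k (x_{k,i} - mean_i) · (x_{k,j} - mean_j), with n-1 = 4:
  s[X,X] = ((1.2)·(1.2) + (0.2)·(0.2) + (-1.8)·(-1.8) + (-0.8)·(-0.8) + (1.2)·(1.2)) / 4 = 6.8/4 = 1.7
  s[X,Y] = ((1.2)·(-1.8) + (0.2)·(3.2) + (-1.8)·(1.2) + (-0.8)·(-0.8) + (1.2)·(-1.8)) / 4 = -5.2/4 = -1.3
  s[Y,Y] = ((-1.8)·(-1.8) + (3.2)·(3.2) + (1.2)·(1.2) + (-0.8)·(-0.8) + (-1.8)·(-1.8)) / 4 = 18.8/4 = 4.7
  Sample standard deviations s_i = √(s[i,i]):
  s(X) = √(1.7) = 1.3038
  s(Y) = √(4.7) = 2.1679

Step 3 — r_{ij} = s_{ij} / (s_i · s_j):
  r[X,X] = 1 (diagonal).
  r[X,Y] = -1.3 / (1.3038 · 2.1679) = -1.3 / 2.8267 = -0.4599
  r[Y,Y] = 1 (diagonal).

R is symmetric with unit diagonal. Assembling:

R = [[1, -0.4599],
 [-0.4599, 1]]


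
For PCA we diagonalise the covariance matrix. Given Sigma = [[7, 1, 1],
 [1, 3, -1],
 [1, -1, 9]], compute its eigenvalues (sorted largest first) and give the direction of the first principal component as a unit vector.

Step 1 — characteristic polynomial p(λ) = det(λI - Sigma) = λ³ - tr·λ² + c_1·λ - det, where tr = trace, c_1 = sum of the principal 2×2 minors, det = det(Sigma):
  tr = 7 + 3 + 9 = 19,
  c_1 = (7·3 - (1)²) + (7·9 - (1)²) + (3·9 - (-1)²) = 20 + 62 + 26 = 108,
  det = 7·(3·9 - (-1)²) - (1)·((1)·9 - (-1)·(1)) + (1)·((1)·(-1) - 3·(1)) = 7·(26) - (1)·(10) + (1)·(-4) = 168.
  So p(λ) = λ³ - 19λ² + 108λ - 168.
Step 2 — look for an integer root (rational root theorem: any rational root is an integer divisor of 168). Testing λ = 7:
  p(7) = 343 - 931 + 756 - 168 = 0  ✓
  Dividing out (λ - 7): p(λ) = (λ - 7)(λ² - 12λ + 24).
Step 3 — remaining eigenvalues from the quadratic λ² - 12λ + 24 = 0:
  Δ = 12² - 4·24 = 144 - 96 = 48,  λ = (12 ± √48)/2 = (12 ± 6.9282)/2 ≈ 9.4641 or 2.5359.
  Sorted: λ_1 = 9.4641,  λ_2 = 7,  λ_3 = 2.5359  (check: sum = 19 = tr ✓).

Step 4 — unit eigenvector for λ_1 ≈ 9.4641: v spans the null space of (Sigma - λ_1 I), whose rows are
  r_1 = (-2.4641, 1, 1),  r_2 = (1, -6.4641, -1),  r_3 = (1, -1, -0.4641).
  v is orthogonal to every row, so take v ∝ r_1 × r_2 = ((1)·(-1) - (1)·(-6.4641), (1)·(1) - (-2.4641)·(-1), (-2.4641)·(-6.4641) - (1)·(1)) ≈ (5.4641, -1.4641, 14.9282).
  Let u = (5.4641, -1.4641, 14.9282).
  ||u|| = √((5.4641)² + (-1.4641)² + (14.9282)²) = √(254.8513) ≈ 15.9641,  v_1 = u/||u|| ≈ (0.3423, -0.0917, 0.9351) (||v_1|| = 1).

λ_1 = 9.4641,  λ_2 = 7,  λ_3 = 2.5359;  v_1 ≈ (0.3423, -0.0917, 0.9351)


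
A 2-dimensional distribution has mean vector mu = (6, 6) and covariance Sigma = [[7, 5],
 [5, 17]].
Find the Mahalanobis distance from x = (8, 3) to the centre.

Step 1 — centre the observation: (x - mu) = (2, -3).

Step 2 — invert Sigma. det(Sigma) = 7·17 - (5)² = 94.
  Sigma^{-1} = (1/det) · [[d, -b], [-b, a]] = [[0.1809, -0.0532],
 [-0.0532, 0.0745]].

Step 3 — form the quadratic (x - mu)^T · Sigma^{-1} · (x - mu):
  Sigma^{-1} · (x - mu) = (0.5213, -0.3298).
  (x - mu)^T · [Sigma^{-1} · (x - mu)] = (2)·(0.5213) + (-3)·(-0.3298) = 2.0319.

Step 4 — take square root: d = √(2.0319) ≈ 1.4255.

d(x, mu) = √(2.0319) ≈ 1.4255


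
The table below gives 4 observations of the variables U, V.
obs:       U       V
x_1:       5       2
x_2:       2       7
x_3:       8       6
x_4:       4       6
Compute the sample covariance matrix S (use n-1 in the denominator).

Step 1 — column means:
  mean(U) = (5 + 2 + 8 + 4) / 4 = 19/4 = 4.75
  mean(V) = (2 + 7 + 6 + 6) / 4 = 21/4 = 5.25

Step 2 — sample covariance S[i,j] = (1/(n-1)) · Σ_k (x_{k,i} - mean_i) · (x_{k,j} - mean_j), with n-1 = 3.
  S[U,U] = ((0.25)·(0.25) + (-2.75)·(-2.75) + (3.25)·(3.25) + (-0.75)·(-0.75)) / 3 = 18.75/3 = 6.25
  S[U,V] = ((0.25)·(-3.25) + (-2.75)·(1.75) + (3.25)·(0.75) + (-0.75)·(0.75)) / 3 = -3.75/3 = -1.25
  S[V,V] = ((-3.25)·(-3.25) + (1.75)·(1.75) + (0.75)·(0.75) + (0.75)·(0.75)) / 3 = 14.75/3 = 4.9167

S is symmetric (S[j,i] = S[i,j]). Assembling:

S = [[6.25, -1.25],
 [-1.25, 4.9167]]


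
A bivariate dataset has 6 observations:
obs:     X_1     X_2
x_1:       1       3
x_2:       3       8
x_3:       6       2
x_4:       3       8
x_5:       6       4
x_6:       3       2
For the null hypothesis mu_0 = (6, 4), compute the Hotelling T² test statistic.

Step 1 — sample mean vector:
  mean(X_1) = (1 + 3 + 6 + 3 + 6 + 3) / 6 = 22/6 = 3.6667
  mean(X_2) = (3 + 8 + 2 + 8 + 4 + 2) / 6 = 27/6 = 4.5
  x̄ = (3.6667, 4.5),  deviation x̄ - mu_0 = (3.6667, 4.5) - (6, 4) = (-2.3333, 0.5).

Step 2 — sample covariance matrix, S[i,j] = (1/(n-1)) · Σ_k (x_{k,i} - mean_i) · (x_{k,j} - mean_j), divisor n-1 = 5:
  S[X_1,X_1] = ((-2.6667)·(-2.6667) + (-0.6667)·(-0.6667) + (2.3333)·(2.3333) + (-0.6667)·(-0.6667) + (2.3333)·(2.3333) + (-0.6667)·(-0.6667)) / 5 = 19.3333/5 = 3.8667
  S[X_1,X_2] = ((-2.6667)·(-1.5) + (-0.6667)·(3.5) + (2.3333)·(-2.5) + (-0.6667)·(3.5) + (2.3333)·(-0.5) + (-0.6667)·(-2.5)) / 5 = -6/5 = -1.2
  S[X_2,X_2] = ((-1.5)·(-1.5) + (3.5)·(3.5) + (-2.5)·(-2.5) + (3.5)·(3.5) + (-0.5)·(-0.5) + (-2.5)·(-2.5)) / 5 = 39.5/5 = 7.9
  S = [[3.8667, -1.2],
 [-1.2, 7.9]].

Step 3 — invert S. det(S) = 3.8667·7.9 - (-1.2)² = 29.1067.
  S^{-1} = (1/det) · [[d, -b], [-b, a]] = [[0.2714, 0.0412],
 [0.0412, 0.1328]].

Step 4 — quadratic form (x̄ - mu_0)^T · S^{-1} · (x̄ - mu_0):
  S^{-1} · (x̄ - mu_0) = (-0.6127, -0.0298),
  (x̄ - mu_0)^T · [...] = (-2.3333)·(-0.6127) + (0.5)·(-0.0298) = 1.4147.

Step 5 — scale by n: T² = 6 · 1.4147 = 8.4883.

T² ≈ 8.4883


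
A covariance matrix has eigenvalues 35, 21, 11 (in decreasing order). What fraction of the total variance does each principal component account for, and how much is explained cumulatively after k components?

Step 1 — total variance = trace(Sigma) = Σ λ_i = 35 + 21 + 11 = 67.

Step 2 — fraction explained by component i = λ_i / Σ λ:
  PC1: 35/67 = 0.5224
  PC2: 21/67 = 0.3134
  PC3: 11/67 = 0.1642

Step 3 — cumulative fraction after k components = (λ_1 + ... + λ_k) / Σ λ:
  k = 1: 35/67 = 0.5224
  k = 2: (35 + 21)/67 = 56/67 = 0.8358
  k = 3: (35 + 21 + 11)/67 = 67/67 = 1

Summary (fraction, with percent):

explained: PC1 0.5224 (52.24%), PC2 0.3134 (31.34%), PC3 0.1642 (16.42%);  cumulative: 0.5224, 0.8358, 1


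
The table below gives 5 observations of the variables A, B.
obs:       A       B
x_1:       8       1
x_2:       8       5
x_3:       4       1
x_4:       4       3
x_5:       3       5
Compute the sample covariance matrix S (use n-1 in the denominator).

Step 1 — column means:
  mean(A) = (8 + 8 + 4 + 4 + 3) / 5 = 27/5 = 5.4
  mean(B) = (1 + 5 + 1 + 3 + 5) / 5 = 15/5 = 3

Step 2 — sample covariance S[i,j] = (1/(n-1)) · Σ_k (x_{k,i} - mean_i) · (x_{k,j} - mean_j), with n-1 = 4.
  S[A,A] = ((2.6)·(2.6) + (2.6)·(2.6) + (-1.4)·(-1.4) + (-1.4)·(-1.4) + (-2.4)·(-2.4)) / 4 = 23.2/4 = 5.8
  S[A,B] = ((2.6)·(-2) + (2.6)·(2) + (-1.4)·(-2) + (-1.4)·(0) + (-2.4)·(2)) / 4 = -2/4 = -0.5
  S[B,B] = ((-2)·(-2) + (2)·(2) + (-2)·(-2) + (0)·(0) + (2)·(2)) / 4 = 16/4 = 4

S is symmetric (S[j,i] = S[i,j]). Assembling:

S = [[5.8, -0.5],
 [-0.5, 4]]


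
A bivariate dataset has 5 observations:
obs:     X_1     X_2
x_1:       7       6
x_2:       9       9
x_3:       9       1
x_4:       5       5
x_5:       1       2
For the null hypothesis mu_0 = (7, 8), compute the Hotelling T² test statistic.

Step 1 — sample mean vector:
  mean(X_1) = (7 + 9 + 9 + 5 + 1) / 5 = 31/5 = 6.2
  mean(X_2) = (6 + 9 + 1 + 5 + 2) / 5 = 23/5 = 4.6
  x̄ = (6.2, 4.6),  deviation x̄ - mu_0 = (6.2, 4.6) - (7, 8) = (-0.8, -3.4).

Step 2 — sample covariance matrix, S[i,j] = (1/(n-1)) · Σ_k (x_{k,i} - mean_i) · (x_{k,j} - mean_j), divisor n-1 = 4:
  S[X_1,X_1] = ((0.8)·(0.8) + (2.8)·(2.8) + (2.8)·(2.8) + (-1.2)·(-1.2) + (-5.2)·(-5.2)) / 4 = 44.8/4 = 11.2
  S[X_1,X_2] = ((0.8)·(1.4) + (2.8)·(4.4) + (2.8)·(-3.6) + (-1.2)·(0.4) + (-5.2)·(-2.6)) / 4 = 16.4/4 = 4.1
  S[X_2,X_2] = ((1.4)·(1.4) + (4.4)·(4.4) + (-3.6)·(-3.6) + (0.4)·(0.4) + (-2.6)·(-2.6)) / 4 = 41.2/4 = 10.3
  S = [[11.2, 4.1],
 [4.1, 10.3]].

Step 3 — invert S. det(S) = 11.2·10.3 - (4.1)² = 98.55.
  S^{-1} = (1/det) · [[d, -b], [-b, a]] = [[0.1045, -0.0416],
 [-0.0416, 0.1136]].

Step 4 — quadratic form (x̄ - mu_0)^T · S^{-1} · (x̄ - mu_0):
  S^{-1} · (x̄ - mu_0) = (0.0578, -0.3531),
  (x̄ - mu_0)^T · [...] = (-0.8)·(0.0578) + (-3.4)·(-0.3531) = 1.1543.

Step 5 — scale by n: T² = 5 · 1.1543 = 5.7717.

T² ≈ 5.7717


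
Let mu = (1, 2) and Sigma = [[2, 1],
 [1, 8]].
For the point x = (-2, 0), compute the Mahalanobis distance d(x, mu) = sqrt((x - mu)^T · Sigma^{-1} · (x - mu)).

Step 1 — centre the observation: (x - mu) = (-3, -2).

Step 2 — invert Sigma. det(Sigma) = 2·8 - (1)² = 15.
  Sigma^{-1} = (1/det) · [[d, -b], [-b, a]] = [[0.5333, -0.0667],
 [-0.0667, 0.1333]].

Step 3 — form the quadratic (x - mu)^T · Sigma^{-1} · (x - mu):
  Sigma^{-1} · (x - mu) = (-1.4667, -0.0667).
  (x - mu)^T · [Sigma^{-1} · (x - mu)] = (-3)·(-1.4667) + (-2)·(-0.0667) = 4.5333.

Step 4 — take square root: d = √(4.5333) ≈ 2.1292.

d(x, mu) = √(4.5333) ≈ 2.1292


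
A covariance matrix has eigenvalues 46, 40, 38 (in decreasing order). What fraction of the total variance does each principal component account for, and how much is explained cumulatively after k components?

Step 1 — total variance = trace(Sigma) = Σ λ_i = 46 + 40 + 38 = 124.

Step 2 — fraction explained by component i = λ_i / Σ λ:
  PC1: 46/124 = 0.371
  PC2: 40/124 = 0.3226
  PC3: 38/124 = 0.3065

Step 3 — cumulative fraction after k components = (λ_1 + ... + λ_k) / Σ λ:
  k = 1: 46/124 = 0.371
  k = 2: (46 + 40)/124 = 86/124 = 0.6935
  k = 3: (46 + 40 + 38)/124 = 124/124 = 1

Summary (fraction, with percent):

explained: PC1 0.371 (37.1%), PC2 0.3226 (32.26%), PC3 0.3065 (30.65%);  cumulative: 0.371, 0.6935, 1


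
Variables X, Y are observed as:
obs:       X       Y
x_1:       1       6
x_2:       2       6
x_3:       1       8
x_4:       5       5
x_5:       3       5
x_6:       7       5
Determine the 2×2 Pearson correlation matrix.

Step 1 — column means:
  mean(X) = (1 + 2 + 1 + 5 + 3 + 7) / 6 = 19/6 = 3.1667
  mean(Y) = (6 + 6 + 8 + 5 + 5 + 5) / 6 = 35/6 = 5.8333

Step 2 — sample variances and covariances s[i,j] = (1/(n-1)) · Σ_k (x_{k,i} - mean_i) · (x_{k,j} - mean_j), with n-1 = 5:
  s[X,X] = ((-2.1667)·(-2.1667) + (-1.1667)·(-1.1667) + (-2.1667)·(-2.1667) + (1.8333)·(1.8333) + (-0.1667)·(-0.1667) + (3.8333)·(3.8333)) / 5 = 28.8333/5 = 5.7667
  s[X,Y] = ((-2.1667)·(0.1667) + (-1.1667)·(0.1667) + (-2.1667)·(2.1667) + (1.8333)·(-0.8333) + (-0.1667)·(-0.8333) + (3.8333)·(-0.8333)) / 5 = -9.8333/5 = -1.9667
  s[Y,Y] = ((0.1667)·(0.1667) + (0.1667)·(0.1667) + (2.1667)·(2.1667) + (-0.8333)·(-0.8333) + (-0.8333)·(-0.8333) + (-0.8333)·(-0.8333)) / 5 = 6.8333/5 = 1.3667
  Sample standard deviations s_i = √(s[i,i]):
  s(X) = √(5.7667) = 2.4014
  s(Y) = √(1.3667) = 1.169

Step 3 — r_{ij} = s_{ij} / (s_i · s_j):
  r[X,X] = 1 (diagonal).
  r[X,Y] = -1.9667 / (2.4014 · 1.169) = -1.9667 / 2.8073 = -0.7005
  r[Y,Y] = 1 (diagonal).

R is symmetric with unit diagonal. Assembling:

R = [[1, -0.7005],
 [-0.7005, 1]]


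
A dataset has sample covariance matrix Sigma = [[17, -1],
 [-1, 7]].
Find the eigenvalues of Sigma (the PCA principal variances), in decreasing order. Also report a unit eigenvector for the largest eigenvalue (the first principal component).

Step 1 — characteristic polynomial of 2×2 Sigma:
  det(Sigma - λI) = λ² - trace · λ + det = 0.
  trace = 17 + 7 = 24, det = 17·7 - (-1)² = 118.
Step 2 — discriminant:
  Δ = trace² - 4·det = 576 - 472 = 104.
Step 3 — eigenvalues:
  λ = (trace ± √Δ)/2 = (24 ± 10.198)/2,
  λ_1 = 17.099,  λ_2 = 6.901.

Step 4 — unit eigenvector for λ_1: solve (Sigma - λ_1 I)v = 0. First row:
  (17 - 17.099)·v_x + (-1)·v_y = 0, i.e. (-0.099)·v_x + (-1)·v_y = 0,
  so v ∝ (b, λ_1 - a) = (-1, 0.099); multiply by -1 so the first entry is positive: u = (1, -0.099).
  ||u|| = √((1)² + (-0.099)²) = √(1.0098) ≈ 1.0049,
  v_1 = u/||u|| ≈ (0.9951, -0.0985) (||v_1|| = 1).

λ_1 = 17.099,  λ_2 = 6.901;  v_1 ≈ (0.9951, -0.0985)


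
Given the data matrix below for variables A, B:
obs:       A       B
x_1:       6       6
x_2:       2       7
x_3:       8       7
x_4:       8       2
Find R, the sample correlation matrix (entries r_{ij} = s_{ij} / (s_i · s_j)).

Step 1 — column means:
  mean(A) = (6 + 2 + 8 + 8) / 4 = 24/4 = 6
  mean(B) = (6 + 7 + 7 + 2) / 4 = 22/4 = 5.5

Step 2 — sample variances and covariances s[i,j] = (1/(n-1)) · Σ_k (x_{k,i} - mean_i) · (x_{k,j} - mean_j), with n-1 = 3:
  s[A,A] = ((0)·(0) + (-4)·(-4) + (2)·(2) + (2)·(2)) / 3 = 24/3 = 8
  s[A,B] = ((0)·(0.5) + (-4)·(1.5) + (2)·(1.5) + (2)·(-3.5)) / 3 = -10/3 = -3.3333
  s[B,B] = ((0.5)·(0.5) + (1.5)·(1.5) + (1.5)·(1.5) + (-3.5)·(-3.5)) / 3 = 17/3 = 5.6667
  Sample standard deviations s_i = √(s[i,i]):
  s(A) = √(8) = 2.8284
  s(B) = √(5.6667) = 2.3805

Step 3 — r_{ij} = s_{ij} / (s_i · s_j):
  r[A,A] = 1 (diagonal).
  r[A,B] = -3.3333 / (2.8284 · 2.3805) = -3.3333 / 6.733 = -0.4951
  r[B,B] = 1 (diagonal).

R is symmetric with unit diagonal. Assembling:

R = [[1, -0.4951],
 [-0.4951, 1]]


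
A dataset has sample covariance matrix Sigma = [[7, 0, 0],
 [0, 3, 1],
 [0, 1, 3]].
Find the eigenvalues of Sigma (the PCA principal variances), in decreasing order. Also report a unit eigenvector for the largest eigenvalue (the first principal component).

Step 1 — characteristic polynomial p(λ) = det(λI - Sigma) = λ³ - tr·λ² + c_1·λ - det, where tr = trace, c_1 = sum of the principal 2×2 minors, det = det(Sigma):
  tr = 7 + 3 + 3 = 13,
  c_1 = (7·3 - (0)²) + (7·3 - (0)²) + (3·3 - (1)²) = 21 + 21 + 8 = 50,
  det = 7·(3·3 - (1)²) - (0)·((0)·3 - (1)·(0)) + (0)·((0)·(1) - 3·(0)) = 7·(8) - (0)·(0) + (0)·(0) = 56.
  So p(λ) = λ³ - 13λ² + 50λ - 56.
Step 2 — look for an integer root (rational root theorem: any rational root is an integer divisor of 56). Testing λ = 2:
  p(2) = 8 - 52 + 100 - 56 = 0  ✓
  Dividing out (λ - 2): p(λ) = (λ - 2)(λ² - 11λ + 28).
Step 3 — remaining eigenvalues from the quadratic λ² - 11λ + 28 = 0:
  Δ = 11² - 4·28 = 121 - 112 = 9,  λ = (11 ± √9)/2 = (11 ± 3)/2 = 7 or 4.
  Sorted: λ_1 = 7,  λ_2 = 4,  λ_3 = 2  (check: sum = 13 = tr ✓).

Step 4 — unit eigenvector for λ_1 = 7: v spans the null space of (Sigma - λ_1 I), whose rows are
  r_1 = (0, 0, 0),  r_2 = (0, -4, 1),  r_3 = (0, 1, -4).
  v is orthogonal to every row, so take v ∝ r_2 × r_3 = ((-4)·(-4) - (1)·(1), (1)·(0) - (0)·(-4), (0)·(1) - (-4)·(0)) = (15, 0, 0).
  Rescale (divide by 15): u = (1, 0, 0).
  ||u|| = √((1)² + (0)² + (0)²) = √(1) = 1,  v_1 = u/||u|| ≈ (1, 0, 0) (||v_1|| = 1).

λ_1 = 7,  λ_2 = 4,  λ_3 = 2;  v_1 ≈ (1, 0, 0)


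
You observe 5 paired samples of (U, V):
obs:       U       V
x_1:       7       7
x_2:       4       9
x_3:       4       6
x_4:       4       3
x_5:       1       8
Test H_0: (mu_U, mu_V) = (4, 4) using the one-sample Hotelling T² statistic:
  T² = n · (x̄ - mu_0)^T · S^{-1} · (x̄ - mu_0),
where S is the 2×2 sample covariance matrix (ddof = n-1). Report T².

Step 1 — sample mean vector:
  mean(U) = (7 + 4 + 4 + 4 + 1) / 5 = 20/5 = 4
  mean(V) = (7 + 9 + 6 + 3 + 8) / 5 = 33/5 = 6.6
  x̄ = (4, 6.6),  deviation x̄ - mu_0 = (4, 6.6) - (4, 4) = (0, 2.6).

Step 2 — sample covariance matrix, S[i,j] = (1/(n-1)) · Σ_k (x_{k,i} - mean_i) · (x_{k,j} - mean_j), divisor n-1 = 4:
  S[U,U] = ((3)·(3) + (0)·(0) + (0)·(0) + (0)·(0) + (-3)·(-3)) / 4 = 18/4 = 4.5
  S[U,V] = ((3)·(0.4) + (0)·(2.4) + (0)·(-0.6) + (0)·(-3.6) + (-3)·(1.4)) / 4 = -3/4 = -0.75
  S[V,V] = ((0.4)·(0.4) + (2.4)·(2.4) + (-0.6)·(-0.6) + (-3.6)·(-3.6) + (1.4)·(1.4)) / 4 = 21.2/4 = 5.3
  S = [[4.5, -0.75],
 [-0.75, 5.3]].

Step 3 — invert S. det(S) = 4.5·5.3 - (-0.75)² = 23.2875.
  S^{-1} = (1/det) · [[d, -b], [-b, a]] = [[0.2276, 0.0322],
 [0.0322, 0.1932]].

Step 4 — quadratic form (x̄ - mu_0)^T · S^{-1} · (x̄ - mu_0):
  S^{-1} · (x̄ - mu_0) = (0.0837, 0.5024),
  (x̄ - mu_0)^T · [...] = (0)·(0.0837) + (2.6)·(0.5024) = 1.3063.

Step 5 — scale by n: T² = 5 · 1.3063 = 6.5314.

T² ≈ 6.5314


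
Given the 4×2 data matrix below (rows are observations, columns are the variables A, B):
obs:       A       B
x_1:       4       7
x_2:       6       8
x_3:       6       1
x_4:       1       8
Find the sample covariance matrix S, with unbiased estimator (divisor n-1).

Step 1 — column means:
  mean(A) = (4 + 6 + 6 + 1) / 4 = 17/4 = 4.25
  mean(B) = (7 + 8 + 1 + 8) / 4 = 24/4 = 6

Step 2 — sample covariance S[i,j] = (1/(n-1)) · Σ_k (x_{k,i} - mean_i) · (x_{k,j} - mean_j), with n-1 = 3.
  S[A,A] = ((-0.25)·(-0.25) + (1.75)·(1.75) + (1.75)·(1.75) + (-3.25)·(-3.25)) / 3 = 16.75/3 = 5.5833
  S[A,B] = ((-0.25)·(1) + (1.75)·(2) + (1.75)·(-5) + (-3.25)·(2)) / 3 = -12/3 = -4
  S[B,B] = ((1)·(1) + (2)·(2) + (-5)·(-5) + (2)·(2)) / 3 = 34/3 = 11.3333

S is symmetric (S[j,i] = S[i,j]). Assembling:

S = [[5.5833, -4],
 [-4, 11.3333]]


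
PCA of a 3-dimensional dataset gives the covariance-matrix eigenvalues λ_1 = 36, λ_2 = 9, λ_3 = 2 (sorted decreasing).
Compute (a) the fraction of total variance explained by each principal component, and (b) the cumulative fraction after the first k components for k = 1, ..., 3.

Step 1 — total variance = trace(Sigma) = Σ λ_i = 36 + 9 + 2 = 47.

Step 2 — fraction explained by component i = λ_i / Σ λ:
  PC1: 36/47 = 0.766
  PC2: 9/47 = 0.1915
  PC3: 2/47 = 0.0426

Step 3 — cumulative fraction after k components = (λ_1 + ... + λ_k) / Σ λ:
  k = 1: 36/47 = 0.766
  k = 2: (36 + 9)/47 = 45/47 = 0.9574
  k = 3: (36 + 9 + 2)/47 = 47/47 = 1

Summary (fraction, with percent):

explained: PC1 0.766 (76.6%), PC2 0.1915 (19.15%), PC3 0.0426 (4.26%);  cumulative: 0.766, 0.9574, 1


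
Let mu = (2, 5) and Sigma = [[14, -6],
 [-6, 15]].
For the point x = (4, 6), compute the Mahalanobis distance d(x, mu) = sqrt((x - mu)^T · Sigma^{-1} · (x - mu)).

Step 1 — centre the observation: (x - mu) = (2, 1).

Step 2 — invert Sigma. det(Sigma) = 14·15 - (-6)² = 174.
  Sigma^{-1} = (1/det) · [[d, -b], [-b, a]] = [[0.0862, 0.0345],
 [0.0345, 0.0805]].

Step 3 — form the quadratic (x - mu)^T · Sigma^{-1} · (x - mu):
  Sigma^{-1} · (x - mu) = (0.2069, 0.1494).
  (x - mu)^T · [Sigma^{-1} · (x - mu)] = (2)·(0.2069) + (1)·(0.1494) = 0.5632.

Step 4 — take square root: d = √(0.5632) ≈ 0.7505.

d(x, mu) = √(0.5632) ≈ 0.7505


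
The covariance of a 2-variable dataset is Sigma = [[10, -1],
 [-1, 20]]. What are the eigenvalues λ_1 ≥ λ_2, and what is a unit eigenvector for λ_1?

Step 1 — characteristic polynomial of 2×2 Sigma:
  det(Sigma - λI) = λ² - trace · λ + det = 0.
  trace = 10 + 20 = 30, det = 10·20 - (-1)² = 199.
Step 2 — discriminant:
  Δ = trace² - 4·det = 900 - 796 = 104.
Step 3 — eigenvalues:
  λ = (trace ± √Δ)/2 = (30 ± 10.198)/2,
  λ_1 = 20.099,  λ_2 = 9.901.

Step 4 — unit eigenvector for λ_1: solve (Sigma - λ_1 I)v = 0. First row:
  (10 - 20.099)·v_x + (-1)·v_y = 0, i.e. (-10.099)·v_x + (-1)·v_y = 0,
  so v ∝ (b, λ_1 - a) = (-1, 10.099); multiply by -1 so the first entry is positive: u = (1, -10.099).
  ||u|| = √((1)² + (-10.099)²) = √(102.9902) ≈ 10.1484,
  v_1 = u/||u|| ≈ (0.0985, -0.9951) (||v_1|| = 1).

λ_1 = 20.099,  λ_2 = 9.901;  v_1 ≈ (0.0985, -0.9951)


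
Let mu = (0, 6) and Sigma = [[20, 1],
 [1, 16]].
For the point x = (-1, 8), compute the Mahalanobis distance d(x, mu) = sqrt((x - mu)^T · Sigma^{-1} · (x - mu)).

Step 1 — centre the observation: (x - mu) = (-1, 2).

Step 2 — invert Sigma. det(Sigma) = 20·16 - (1)² = 319.
  Sigma^{-1} = (1/det) · [[d, -b], [-b, a]] = [[0.0502, -0.0031],
 [-0.0031, 0.0627]].

Step 3 — form the quadratic (x - mu)^T · Sigma^{-1} · (x - mu):
  Sigma^{-1} · (x - mu) = (-0.0564, 0.1285).
  (x - mu)^T · [Sigma^{-1} · (x - mu)] = (-1)·(-0.0564) + (2)·(0.1285) = 0.3135.

Step 4 — take square root: d = √(0.3135) ≈ 0.5599.

d(x, mu) = √(0.3135) ≈ 0.5599


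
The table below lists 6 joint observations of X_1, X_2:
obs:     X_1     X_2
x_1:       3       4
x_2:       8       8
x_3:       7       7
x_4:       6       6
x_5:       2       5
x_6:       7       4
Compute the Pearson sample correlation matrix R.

Step 1 — column means:
  mean(X_1) = (3 + 8 + 7 + 6 + 2 + 7) / 6 = 33/6 = 5.5
  mean(X_2) = (4 + 8 + 7 + 6 + 5 + 4) / 6 = 34/6 = 5.6667

Step 2 — sample variances and covariances s[i,j] = (1/(n-1)) · Σ_k (x_{k,i} - mean_i) · (x_{k,j} - mean_j), with n-1 = 5:
  s[X_1,X_1] = ((-2.5)·(-2.5) + (2.5)·(2.5) + (1.5)·(1.5) + (0.5)·(0.5) + (-3.5)·(-3.5) + (1.5)·(1.5)) / 5 = 29.5/5 = 5.9
  s[X_1,X_2] = ((-2.5)·(-1.6667) + (2.5)·(2.3333) + (1.5)·(1.3333) + (0.5)·(0.3333) + (-3.5)·(-0.6667) + (1.5)·(-1.6667)) / 5 = 12/5 = 2.4
  s[X_2,X_2] = ((-1.6667)·(-1.6667) + (2.3333)·(2.3333) + (1.3333)·(1.3333) + (0.3333)·(0.3333) + (-0.6667)·(-0.6667) + (-1.6667)·(-1.6667)) / 5 = 13.3333/5 = 2.6667
  Sample standard deviations s_i = √(s[i,i]):
  s(X_1) = √(5.9) = 2.429
  s(X_2) = √(2.6667) = 1.633

Step 3 — r_{ij} = s_{ij} / (s_i · s_j):
  r[X_1,X_1] = 1 (diagonal).
  r[X_1,X_2] = 2.4 / (2.429 · 1.633) = 2.4 / 3.9665 = 0.6051
  r[X_2,X_2] = 1 (diagonal).

R is symmetric with unit diagonal. Assembling:

R = [[1, 0.6051],
 [0.6051, 1]]


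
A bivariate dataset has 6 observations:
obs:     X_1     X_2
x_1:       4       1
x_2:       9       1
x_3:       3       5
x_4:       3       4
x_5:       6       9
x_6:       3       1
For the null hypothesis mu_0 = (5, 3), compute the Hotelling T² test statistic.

Step 1 — sample mean vector:
  mean(X_1) = (4 + 9 + 3 + 3 + 6 + 3) / 6 = 28/6 = 4.6667
  mean(X_2) = (1 + 1 + 5 + 4 + 9 + 1) / 6 = 21/6 = 3.5
  x̄ = (4.6667, 3.5),  deviation x̄ - mu_0 = (4.6667, 3.5) - (5, 3) = (-0.3333, 0.5).

Step 2 — sample covariance matrix, S[i,j] = (1/(n-1)) · Σ_k (x_{k,i} - mean_i) · (x_{k,j} - mean_j), divisor n-1 = 5:
  S[X_1,X_1] = ((-0.6667)·(-0.6667) + (4.3333)·(4.3333) + (-1.6667)·(-1.6667) + (-1.6667)·(-1.6667) + (1.3333)·(1.3333) + (-1.6667)·(-1.6667)) / 5 = 29.3333/5 = 5.8667
  S[X_1,X_2] = ((-0.6667)·(-2.5) + (4.3333)·(-2.5) + (-1.6667)·(1.5) + (-1.6667)·(0.5) + (1.3333)·(5.5) + (-1.6667)·(-2.5)) / 5 = -1/5 = -0.2
  S[X_2,X_2] = ((-2.5)·(-2.5) + (-2.5)·(-2.5) + (1.5)·(1.5) + (0.5)·(0.5) + (5.5)·(5.5) + (-2.5)·(-2.5)) / 5 = 51.5/5 = 10.3
  S = [[5.8667, -0.2],
 [-0.2, 10.3]].

Step 3 — invert S. det(S) = 5.8667·10.3 - (-0.2)² = 60.3867.
  S^{-1} = (1/det) · [[d, -b], [-b, a]] = [[0.1706, 0.0033],
 [0.0033, 0.0972]].

Step 4 — quadratic form (x̄ - mu_0)^T · S^{-1} · (x̄ - mu_0):
  S^{-1} · (x̄ - mu_0) = (-0.0552, 0.0475),
  (x̄ - mu_0)^T · [...] = (-0.3333)·(-0.0552) + (0.5)·(0.0475) = 0.0421.

Step 5 — scale by n: T² = 6 · 0.0421 = 0.2528.

T² ≈ 0.2528


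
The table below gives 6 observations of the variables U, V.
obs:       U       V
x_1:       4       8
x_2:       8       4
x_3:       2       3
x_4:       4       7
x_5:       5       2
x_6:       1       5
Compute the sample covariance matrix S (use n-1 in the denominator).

Step 1 — column means:
  mean(U) = (4 + 8 + 2 + 4 + 5 + 1) / 6 = 24/6 = 4
  mean(V) = (8 + 4 + 3 + 7 + 2 + 5) / 6 = 29/6 = 4.8333

Step 2 — sample covariance S[i,j] = (1/(n-1)) · Σ_k (x_{k,i} - mean_i) · (x_{k,j} - mean_j), with n-1 = 5.
  S[U,U] = ((0)·(0) + (4)·(4) + (-2)·(-2) + (0)·(0) + (1)·(1) + (-3)·(-3)) / 5 = 30/5 = 6
  S[U,V] = ((0)·(3.1667) + (4)·(-0.8333) + (-2)·(-1.8333) + (0)·(2.1667) + (1)·(-2.8333) + (-3)·(0.1667)) / 5 = -3/5 = -0.6
  S[V,V] = ((3.1667)·(3.1667) + (-0.8333)·(-0.8333) + (-1.8333)·(-1.8333) + (2.1667)·(2.1667) + (-2.8333)·(-2.8333) + (0.1667)·(0.1667)) / 5 = 26.8333/5 = 5.3667

S is symmetric (S[j,i] = S[i,j]). Assembling:

S = [[6, -0.6],
 [-0.6, 5.3667]]


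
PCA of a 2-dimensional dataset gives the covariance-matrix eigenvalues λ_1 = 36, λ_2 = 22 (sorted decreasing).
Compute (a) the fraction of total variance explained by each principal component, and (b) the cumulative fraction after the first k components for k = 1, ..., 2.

Step 1 — total variance = trace(Sigma) = Σ λ_i = 36 + 22 = 58.

Step 2 — fraction explained by component i = λ_i / Σ λ:
  PC1: 36/58 = 0.6207
  PC2: 22/58 = 0.3793

Step 3 — cumulative fraction after k components = (λ_1 + ... + λ_k) / Σ λ:
  k = 1: 36/58 = 0.6207
  k = 2: (36 + 22)/58 = 58/58 = 1

Summary (fraction, with percent):

explained: PC1 0.6207 (62.07%), PC2 0.3793 (37.93%);  cumulative: 0.6207, 1


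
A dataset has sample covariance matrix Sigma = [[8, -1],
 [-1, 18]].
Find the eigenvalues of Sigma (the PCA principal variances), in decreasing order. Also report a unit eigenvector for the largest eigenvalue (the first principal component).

Step 1 — characteristic polynomial of 2×2 Sigma:
  det(Sigma - λI) = λ² - trace · λ + det = 0.
  trace = 8 + 18 = 26, det = 8·18 - (-1)² = 143.
Step 2 — discriminant:
  Δ = trace² - 4·det = 676 - 572 = 104.
Step 3 — eigenvalues:
  λ = (trace ± √Δ)/2 = (26 ± 10.198)/2,
  λ_1 = 18.099,  λ_2 = 7.901.

Step 4 — unit eigenvector for λ_1: solve (Sigma - λ_1 I)v = 0. First row:
  (8 - 18.099)·v_x + (-1)·v_y = 0, i.e. (-10.099)·v_x + (-1)·v_y = 0,
  so v ∝ (b, λ_1 - a) = (-1, 10.099); multiply by -1 so the first entry is positive: u = (1, -10.099).
  ||u|| = √((1)² + (-10.099)²) = √(102.9902) ≈ 10.1484,
  v_1 = u/||u|| ≈ (0.0985, -0.9951) (||v_1|| = 1).

λ_1 = 18.099,  λ_2 = 7.901;  v_1 ≈ (0.0985, -0.9951)


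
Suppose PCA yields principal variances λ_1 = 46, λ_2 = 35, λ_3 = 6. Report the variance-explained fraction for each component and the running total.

Step 1 — total variance = trace(Sigma) = Σ λ_i = 46 + 35 + 6 = 87.

Step 2 — fraction explained by component i = λ_i / Σ λ:
  PC1: 46/87 = 0.5287
  PC2: 35/87 = 0.4023
  PC3: 6/87 = 0.069

Step 3 — cumulative fraction after k components = (λ_1 + ... + λ_k) / Σ λ:
  k = 1: 46/87 = 0.5287
  k = 2: (46 + 35)/87 = 81/87 = 0.931
  k = 3: (46 + 35 + 6)/87 = 87/87 = 1

Summary (fraction, with percent):

explained: PC1 0.5287 (52.87%), PC2 0.4023 (40.23%), PC3 0.069 (6.9%);  cumulative: 0.5287, 0.931, 1


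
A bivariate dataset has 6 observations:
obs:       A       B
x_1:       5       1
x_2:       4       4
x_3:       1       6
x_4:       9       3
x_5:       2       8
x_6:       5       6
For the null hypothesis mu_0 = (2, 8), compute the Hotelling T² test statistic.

Step 1 — sample mean vector:
  mean(A) = (5 + 4 + 1 + 9 + 2 + 5) / 6 = 26/6 = 4.3333
  mean(B) = (1 + 4 + 6 + 3 + 8 + 6) / 6 = 28/6 = 4.6667
  x̄ = (4.3333, 4.6667),  deviation x̄ - mu_0 = (4.3333, 4.6667) - (2, 8) = (2.3333, -3.3333).

Step 2 — sample covariance matrix, S[i,j] = (1/(n-1)) · Σ_k (x_{k,i} - mean_i) · (x_{k,j} - mean_j), divisor n-1 = 5:
  S[A,A] = ((0.6667)·(0.6667) + (-0.3333)·(-0.3333) + (-3.3333)·(-3.3333) + (4.6667)·(4.6667) + (-2.3333)·(-2.3333) + (0.6667)·(0.6667)) / 5 = 39.3333/5 = 7.8667
  S[A,B] = ((0.6667)·(-3.6667) + (-0.3333)·(-0.6667) + (-3.3333)·(1.3333) + (4.6667)·(-1.6667) + (-2.3333)·(3.3333) + (0.6667)·(1.3333)) / 5 = -21.3333/5 = -4.2667
  S[B,B] = ((-3.6667)·(-3.6667) + (-0.6667)·(-0.6667) + (1.3333)·(1.3333) + (-1.6667)·(-1.6667) + (3.3333)·(3.3333) + (1.3333)·(1.3333)) / 5 = 31.3333/5 = 6.2667
  S = [[7.8667, -4.2667],
 [-4.2667, 6.2667]].

Step 3 — invert S. det(S) = 7.8667·6.2667 - (-4.2667)² = 31.0933.
  S^{-1} = (1/det) · [[d, -b], [-b, a]] = [[0.2015, 0.1372],
 [0.1372, 0.253]].

Step 4 — quadratic form (x̄ - mu_0)^T · S^{-1} · (x̄ - mu_0):
  S^{-1} · (x̄ - mu_0) = (0.0129, -0.5232),
  (x̄ - mu_0)^T · [...] = (2.3333)·(0.0129) + (-3.3333)·(-0.5232) = 1.7739.

Step 5 — scale by n: T² = 6 · 1.7739 = 10.6432.

T² ≈ 10.6432


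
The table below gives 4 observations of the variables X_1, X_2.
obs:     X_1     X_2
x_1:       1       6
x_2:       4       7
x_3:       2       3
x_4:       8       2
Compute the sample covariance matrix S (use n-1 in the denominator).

Step 1 — column means:
  mean(X_1) = (1 + 4 + 2 + 8) / 4 = 15/4 = 3.75
  mean(X_2) = (6 + 7 + 3 + 2) / 4 = 18/4 = 4.5

Step 2 — sample covariance S[i,j] = (1/(n-1)) · Σ_k (x_{k,i} - mean_i) · (x_{k,j} - mean_j), with n-1 = 3.
  S[X_1,X_1] = ((-2.75)·(-2.75) + (0.25)·(0.25) + (-1.75)·(-1.75) + (4.25)·(4.25)) / 3 = 28.75/3 = 9.5833
  S[X_1,X_2] = ((-2.75)·(1.5) + (0.25)·(2.5) + (-1.75)·(-1.5) + (4.25)·(-2.5)) / 3 = -11.5/3 = -3.8333
  S[X_2,X_2] = ((1.5)·(1.5) + (2.5)·(2.5) + (-1.5)·(-1.5) + (-2.5)·(-2.5)) / 3 = 17/3 = 5.6667

S is symmetric (S[j,i] = S[i,j]). Assembling:

S = [[9.5833, -3.8333],
 [-3.8333, 5.6667]]


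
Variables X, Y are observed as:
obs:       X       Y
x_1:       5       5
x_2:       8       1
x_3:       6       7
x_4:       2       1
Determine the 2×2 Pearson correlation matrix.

Step 1 — column means:
  mean(X) = (5 + 8 + 6 + 2) / 4 = 21/4 = 5.25
  mean(Y) = (5 + 1 + 7 + 1) / 4 = 14/4 = 3.5

Step 2 — sample variances and covariances s[i,j] = (1/(n-1)) · Σ_k (x_{k,i} - mean_i) · (x_{k,j} - mean_j), with n-1 = 3:
  s[X,X] = ((-0.25)·(-0.25) + (2.75)·(2.75) + (0.75)·(0.75) + (-3.25)·(-3.25)) / 3 = 18.75/3 = 6.25
  s[X,Y] = ((-0.25)·(1.5) + (2.75)·(-2.5) + (0.75)·(3.5) + (-3.25)·(-2.5)) / 3 = 3.5/3 = 1.1667
  s[Y,Y] = ((1.5)·(1.5) + (-2.5)·(-2.5) + (3.5)·(3.5) + (-2.5)·(-2.5)) / 3 = 27/3 = 9
  Sample standard deviations s_i = √(s[i,i]):
  s(X) = √(6.25) = 2.5
  s(Y) = √(9) = 3

Step 3 — r_{ij} = s_{ij} / (s_i · s_j):
  r[X,X] = 1 (diagonal).
  r[X,Y] = 1.1667 / (2.5 · 3) = 1.1667 / 7.5 = 0.1556
  r[Y,Y] = 1 (diagonal).

R is symmetric with unit diagonal. Assembling:

R = [[1, 0.1556],
 [0.1556, 1]]


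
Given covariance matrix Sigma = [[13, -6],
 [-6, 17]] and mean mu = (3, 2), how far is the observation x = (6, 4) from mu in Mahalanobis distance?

Step 1 — centre the observation: (x - mu) = (3, 2).

Step 2 — invert Sigma. det(Sigma) = 13·17 - (-6)² = 185.
  Sigma^{-1} = (1/det) · [[d, -b], [-b, a]] = [[0.0919, 0.0324],
 [0.0324, 0.0703]].

Step 3 — form the quadratic (x - mu)^T · Sigma^{-1} · (x - mu):
  Sigma^{-1} · (x - mu) = (0.3405, 0.2378).
  (x - mu)^T · [Sigma^{-1} · (x - mu)] = (3)·(0.3405) + (2)·(0.2378) = 1.4973.

Step 4 — take square root: d = √(1.4973) ≈ 1.2236.

d(x, mu) = √(1.4973) ≈ 1.2236


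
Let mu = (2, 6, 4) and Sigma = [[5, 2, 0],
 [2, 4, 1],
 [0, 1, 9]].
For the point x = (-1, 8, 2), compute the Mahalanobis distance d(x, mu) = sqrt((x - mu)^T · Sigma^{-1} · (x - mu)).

Step 1 — centre the observation: (x - mu) = (-3, 2, -2).

Step 2 — invert Sigma (cofactor / det for 3×3, or solve directly):
  Sigma^{-1} = [[0.2518, -0.1295, 0.0144],
 [-0.1295, 0.3237, -0.036],
 [0.0144, -0.036, 0.1151]].

Step 3 — form the quadratic (x - mu)^T · Sigma^{-1} · (x - mu):
  Sigma^{-1} · (x - mu) = (-1.0432, 1.1079, -0.3453).
  (x - mu)^T · [Sigma^{-1} · (x - mu)] = (-3)·(-1.0432) + (2)·(1.1079) + (-2)·(-0.3453) = 6.036.

Step 4 — take square root: d = √(6.036) ≈ 2.4568.

d(x, mu) = √(6.036) ≈ 2.4568


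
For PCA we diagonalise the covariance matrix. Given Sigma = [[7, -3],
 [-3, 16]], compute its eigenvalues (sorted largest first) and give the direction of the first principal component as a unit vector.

Step 1 — characteristic polynomial of 2×2 Sigma:
  det(Sigma - λI) = λ² - trace · λ + det = 0.
  trace = 7 + 16 = 23, det = 7·16 - (-3)² = 103.
Step 2 — discriminant:
  Δ = trace² - 4·det = 529 - 412 = 117.
Step 3 — eigenvalues:
  λ = (trace ± √Δ)/2 = (23 ± 10.8167)/2,
  λ_1 = 16.9083,  λ_2 = 6.0917.

Step 4 — unit eigenvector for λ_1: solve (Sigma - λ_1 I)v = 0. First row:
  (7 - 16.9083)·v_x + (-3)·v_y = 0, i.e. (-9.9083)·v_x + (-3)·v_y = 0,
  so v ∝ (b, λ_1 - a) = (-3, 9.9083); multiply by -1 so the first entry is positive: u = (3, -9.9083).
  ||u|| = √((3)² + (-9.9083)²) = √(107.1749) ≈ 10.3525,
  v_1 = u/||u|| ≈ (0.2898, -0.9571) (||v_1|| = 1).

λ_1 = 16.9083,  λ_2 = 6.0917;  v_1 ≈ (0.2898, -0.9571)


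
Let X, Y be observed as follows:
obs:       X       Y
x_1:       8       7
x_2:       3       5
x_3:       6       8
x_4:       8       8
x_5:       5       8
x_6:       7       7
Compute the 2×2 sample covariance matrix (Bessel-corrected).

Step 1 — column means:
  mean(X) = (8 + 3 + 6 + 8 + 5 + 7) / 6 = 37/6 = 6.1667
  mean(Y) = (7 + 5 + 8 + 8 + 8 + 7) / 6 = 43/6 = 7.1667

Step 2 — sample covariance S[i,j] = (1/(n-1)) · Σ_k (x_{k,i} - mean_i) · (x_{k,j} - mean_j), with n-1 = 5.
  S[X,X] = ((1.8333)·(1.8333) + (-3.1667)·(-3.1667) + (-0.1667)·(-0.1667) + (1.8333)·(1.8333) + (-1.1667)·(-1.1667) + (0.8333)·(0.8333)) / 5 = 18.8333/5 = 3.7667
  S[X,Y] = ((1.8333)·(-0.1667) + (-3.1667)·(-2.1667) + (-0.1667)·(0.8333) + (1.8333)·(0.8333) + (-1.1667)·(0.8333) + (0.8333)·(-0.1667)) / 5 = 6.8333/5 = 1.3667
  S[Y,Y] = ((-0.1667)·(-0.1667) + (-2.1667)·(-2.1667) + (0.8333)·(0.8333) + (0.8333)·(0.8333) + (0.8333)·(0.8333) + (-0.1667)·(-0.1667)) / 5 = 6.8333/5 = 1.3667

S is symmetric (S[j,i] = S[i,j]). Assembling:

S = [[3.7667, 1.3667],
 [1.3667, 1.3667]]


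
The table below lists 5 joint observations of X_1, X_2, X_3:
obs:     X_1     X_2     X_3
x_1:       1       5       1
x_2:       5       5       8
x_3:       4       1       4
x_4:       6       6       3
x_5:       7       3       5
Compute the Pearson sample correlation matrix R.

Step 1 — column means:
  mean(X_1) = (1 + 5 + 4 + 6 + 7) / 5 = 23/5 = 4.6
  mean(X_2) = (5 + 5 + 1 + 6 + 3) / 5 = 20/5 = 4
  mean(X_3) = (1 + 8 + 4 + 3 + 5) / 5 = 21/5 = 4.2

Step 2 — sample variances and covariances s[i,j] = (1/(n-1)) · Σ_k (x_{k,i} - mean_i) · (x_{k,j} - mean_j), with n-1 = 4:
  s[X_1,X_1] = ((-3.6)·(-3.6) + (0.4)·(0.4) + (-0.6)·(-0.6) + (1.4)·(1.4) + (2.4)·(2.4)) / 4 = 21.2/4 = 5.3
  s[X_1,X_2] = ((-3.6)·(1) + (0.4)·(1) + (-0.6)·(-3) + (1.4)·(2) + (2.4)·(-1)) / 4 = -1/4 = -0.25
  s[X_1,X_3] = ((-3.6)·(-3.2) + (0.4)·(3.8) + (-0.6)·(-0.2) + (1.4)·(-1.2) + (2.4)·(0.8)) / 4 = 13.4/4 = 3.35
  s[X_2,X_2] = ((1)·(1) + (1)·(1) + (-3)·(-3) + (2)·(2) + (-1)·(-1)) / 4 = 16/4 = 4
  s[X_2,X_3] = ((1)·(-3.2) + (1)·(3.8) + (-3)·(-0.2) + (2)·(-1.2) + (-1)·(0.8)) / 4 = -2/4 = -0.5
  s[X_3,X_3] = ((-3.2)·(-3.2) + (3.8)·(3.8) + (-0.2)·(-0.2) + (-1.2)·(-1.2) + (0.8)·(0.8)) / 4 = 26.8/4 = 6.7
  Sample standard deviations s_i = √(s[i,i]):
  s(X_1) = √(5.3) = 2.3022
  s(X_2) = √(4) = 2
  s(X_3) = √(6.7) = 2.5884

Step 3 — r_{ij} = s_{ij} / (s_i · s_j):
  r[X_1,X_1] = 1 (diagonal).
  r[X_1,X_2] = -0.25 / (2.3022 · 2) = -0.25 / 4.6043 = -0.0543
  r[X_1,X_3] = 3.35 / (2.3022 · 2.5884) = 3.35 / 5.959 = 0.5622
  r[X_2,X_2] = 1 (diagonal).
  r[X_2,X_3] = -0.5 / (2 · 2.5884) = -0.5 / 5.1769 = -0.0966
  r[X_3,X_3] = 1 (diagonal).

R is symmetric with unit diagonal. Assembling:

R = [[1, -0.0543, 0.5622],
 [-0.0543, 1, -0.0966],
 [0.5622, -0.0966, 1]]


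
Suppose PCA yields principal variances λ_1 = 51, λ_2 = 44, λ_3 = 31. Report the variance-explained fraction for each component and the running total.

Step 1 — total variance = trace(Sigma) = Σ λ_i = 51 + 44 + 31 = 126.

Step 2 — fraction explained by component i = λ_i / Σ λ:
  PC1: 51/126 = 0.4048
  PC2: 44/126 = 0.3492
  PC3: 31/126 = 0.246

Step 3 — cumulative fraction after k components = (λ_1 + ... + λ_k) / Σ λ:
  k = 1: 51/126 = 0.4048
  k = 2: (51 + 44)/126 = 95/126 = 0.754
  k = 3: (51 + 44 + 31)/126 = 126/126 = 1

Summary (fraction, with percent):

explained: PC1 0.4048 (40.48%), PC2 0.3492 (34.92%), PC3 0.246 (24.6%);  cumulative: 0.4048, 0.754, 1


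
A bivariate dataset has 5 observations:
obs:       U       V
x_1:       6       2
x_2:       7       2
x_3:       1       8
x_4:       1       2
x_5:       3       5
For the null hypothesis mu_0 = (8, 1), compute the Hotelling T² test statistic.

Step 1 — sample mean vector:
  mean(U) = (6 + 7 + 1 + 1 + 3) / 5 = 18/5 = 3.6
  mean(V) = (2 + 2 + 8 + 2 + 5) / 5 = 19/5 = 3.8
  x̄ = (3.6, 3.8),  deviation x̄ - mu_0 = (3.6, 3.8) - (8, 1) = (-4.4, 2.8).

Step 2 — sample covariance matrix, S[i,j] = (1/(n-1)) · Σ_k (x_{k,i} - mean_i) · (x_{k,j} - mean_j), divisor n-1 = 4:
  S[U,U] = ((2.4)·(2.4) + (3.4)·(3.4) + (-2.6)·(-2.6) + (-2.6)·(-2.6) + (-0.6)·(-0.6)) / 4 = 31.2/4 = 7.8
  S[U,V] = ((2.4)·(-1.8) + (3.4)·(-1.8) + (-2.6)·(4.2) + (-2.6)·(-1.8) + (-0.6)·(1.2)) / 4 = -17.4/4 = -4.35
  S[V,V] = ((-1.8)·(-1.8) + (-1.8)·(-1.8) + (4.2)·(4.2) + (-1.8)·(-1.8) + (1.2)·(1.2)) / 4 = 28.8/4 = 7.2
  S = [[7.8, -4.35],
 [-4.35, 7.2]].

Step 3 — invert S. det(S) = 7.8·7.2 - (-4.35)² = 37.2375.
  S^{-1} = (1/det) · [[d, -b], [-b, a]] = [[0.1934, 0.1168],
 [0.1168, 0.2095]].

Step 4 — quadratic form (x̄ - mu_0)^T · S^{-1} · (x̄ - mu_0):
  S^{-1} · (x̄ - mu_0) = (-0.5237, 0.0725),
  (x̄ - mu_0)^T · [...] = (-4.4)·(-0.5237) + (2.8)·(0.0725) = 2.5072.

Step 5 — scale by n: T² = 5 · 2.5072 = 12.5358.

T² ≈ 12.5358
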